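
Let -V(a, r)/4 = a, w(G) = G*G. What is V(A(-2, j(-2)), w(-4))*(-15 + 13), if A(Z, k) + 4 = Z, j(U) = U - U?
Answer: -48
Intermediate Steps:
w(G) = G²
j(U) = 0
A(Z, k) = -4 + Z
V(a, r) = -4*a
V(A(-2, j(-2)), w(-4))*(-15 + 13) = (-4*(-4 - 2))*(-15 + 13) = -4*(-6)*(-2) = 24*(-2) = -48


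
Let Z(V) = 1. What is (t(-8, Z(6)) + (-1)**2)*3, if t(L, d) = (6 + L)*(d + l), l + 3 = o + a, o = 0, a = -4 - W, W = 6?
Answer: 75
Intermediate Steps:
a = -10 (a = -4 - 1*6 = -4 - 6 = -10)
l = -13 (l = -3 + (0 - 10) = -3 - 10 = -13)
t(L, d) = (-13 + d)*(6 + L) (t(L, d) = (6 + L)*(d - 13) = (6 + L)*(-13 + d) = (-13 + d)*(6 + L))
(t(-8, Z(6)) + (-1)**2)*3 = ((-78 - 13*(-8) + 6*1 - 8*1) + (-1)**2)*3 = ((-78 + 104 + 6 - 8) + 1)*3 = (24 + 1)*3 = 25*3 = 75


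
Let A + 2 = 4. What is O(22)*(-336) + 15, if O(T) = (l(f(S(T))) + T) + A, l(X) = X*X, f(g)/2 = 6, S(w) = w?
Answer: -56433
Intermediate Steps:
A = 2 (A = -2 + 4 = 2)
f(g) = 12 (f(g) = 2*6 = 12)
l(X) = X²
O(T) = 146 + T (O(T) = (12² + T) + 2 = (144 + T) + 2 = 146 + T)
O(22)*(-336) + 15 = (146 + 22)*(-336) + 15 = 168*(-336) + 15 = -56448 + 15 = -56433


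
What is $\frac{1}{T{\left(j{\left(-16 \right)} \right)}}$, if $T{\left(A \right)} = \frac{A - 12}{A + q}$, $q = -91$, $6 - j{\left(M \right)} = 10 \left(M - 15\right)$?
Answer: $\frac{225}{304} \approx 0.74013$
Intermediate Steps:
$j{\left(M \right)} = 156 - 10 M$ ($j{\left(M \right)} = 6 - 10 \left(M - 15\right) = 6 - 10 \left(-15 + M\right) = 6 - \left(-150 + 10 M\right) = 156 - 10 M$)
$T{\left(A \right)} = \frac{-12 + A}{-91 + A}$ ($T{\left(A \right)} = \frac{A - 12}{A - 91} = \frac{-12 + A}{-91 + A}$)
$\frac{1}{T{\left(j{\left(-16 \right)} \right)}} = \frac{1}{\frac{1}{-91 + \left(156 - -160\right)} \left(-12 + \left(156 - -160\right)\right)} = \frac{1}{\frac{1}{-91 + \left(156 + 160\right)} \left(-12 + \left(156 + 160\right)\right)} = \frac{1}{\frac{1}{-91 + 316} \left(-12 + 316\right)} = \frac{1}{\frac{1}{225} \cdot 304} = \frac{1}{\frac{304}{225}} = \frac{225}{304}$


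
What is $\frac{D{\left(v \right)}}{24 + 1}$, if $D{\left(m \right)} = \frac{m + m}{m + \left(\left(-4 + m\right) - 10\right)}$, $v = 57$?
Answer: $\frac{57}{1250} \approx 0.0456$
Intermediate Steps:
$D{\left(m \right)} = \frac{2 m}{-14 + 2 m}$ ($D{\left(m \right)} = \frac{2 m}{m + \left(-14 + m\right)} = \frac{2 m}{-14 + 2 m}$)
$\frac{D{\left(v \right)}}{24 + 1} = \frac{57 \frac{1}{-7 + 57}}{24 + 1} = \frac{57 \cdot \frac{1}{50}}{25} = 57 \cdot \frac{1}{50} \cdot \frac{1}{25} = \frac{57}{50} \cdot \frac{1}{25} = \frac{57}{1250}$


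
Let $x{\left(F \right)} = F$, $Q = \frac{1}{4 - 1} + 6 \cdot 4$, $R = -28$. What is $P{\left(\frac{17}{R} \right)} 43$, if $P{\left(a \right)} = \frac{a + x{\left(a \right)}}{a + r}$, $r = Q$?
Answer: $- \frac{4386}{1993} \approx -2.2007$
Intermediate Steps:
$Q = \frac{73}{3}$ ($Q = \frac{1}{3} + 24 = \frac{73}{3} \approx 24.333$)
$r = \frac{73}{3} \approx 24.333$
$P{\left(a \right)} = \frac{2 a}{\frac{73}{3} + a}$ ($P{\left(a \right)} = \frac{a + a}{a + \frac{73}{3}} = \frac{2 a}{\frac{73}{3} + a}$)
$P{\left(\frac{17}{R} \right)} 43 = \frac{6 \frac{17}{-28}}{73 + 3 \frac{17}{-28}} \cdot 43 = \frac{6 \cdot 17 \left(- \frac{1}{28}\right)}{73 + 3 \cdot 17 \left(- \frac{1}{28}\right)} 43 = 6 \left(- \frac{17}{28}\right) \frac{1}{73 + 3 \left(- \frac{17}{28}\right)} 43 = 6 \left(- \frac{17}{28}\right) \frac{1}{73 - \frac{51}{28}} \cdot 43 = 6 \left(- \frac{17}{28}\right) \frac{1}{\frac{1993}{28}} \cdot 43 = 6 \left(- \frac{17}{28}\right) \frac{28}{1993} \cdot 43 = \left(- \frac{102}{1993}\right) 43 = - \frac{4386}{1993}$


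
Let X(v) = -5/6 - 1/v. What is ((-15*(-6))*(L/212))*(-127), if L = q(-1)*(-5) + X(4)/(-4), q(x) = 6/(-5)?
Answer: -573405/1696 ≈ -338.09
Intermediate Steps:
X(v) = -⅚ - 1/v (X(v) = -5*⅙ - 1/v = -⅚ - 1/v)
q(x) = -6/5 (q(x) = 6*(-⅕) = -6/5)
L = 301/48 (L = -6/5*(-5) + (-⅚ - 1/4)/(-4) = 6 + (-⅚ - 1*¼)*(-¼) = 6 + (-⅚ - ¼)*(-¼) = 6 - 13/12*(-¼) = 6 + 13/48 = 301/48 ≈ 6.2708)
((-15*(-6))*(L/212))*(-127) = ((-15*(-6))*((301/48)/212))*(-127) = (90*((301/48)*(1/212)))*(-127) = (90*(301/10176))*(-127) = (4515/1696)*(-127) = -573405/1696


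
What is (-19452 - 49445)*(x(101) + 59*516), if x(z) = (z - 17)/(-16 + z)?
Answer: -178293310128/85 ≈ -2.0976e+9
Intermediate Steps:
x(z) = (-17 + z)/(-16 + z)
(-19452 - 49445)*(x(101) + 59*516) = (-19452 - 49445)*((-17 + 101)/(-16 + 101) + 59*516) = -68897*(84/85 + 30444) = -68897*2587824/85 = -178293310128/85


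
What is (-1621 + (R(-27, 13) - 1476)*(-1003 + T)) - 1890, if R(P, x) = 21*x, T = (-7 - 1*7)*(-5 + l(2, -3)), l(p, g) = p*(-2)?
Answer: 1051520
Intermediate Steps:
l(p, g) = -2*p
T = 126 (T = (-7 - 1*7)*(-5 - 2*2) = (-7 - 7)*(-5 - 4) = -14*(-9) = 126)
(-1621 + (R(-27, 13) - 1476)*(-1003 + T)) - 1890 = (-1621 + (21*13 - 1476)*(-1003 + 126)) - 1890 = (-1621 + (273 - 1476)*(-877)) - 1890 = (-1621 - 1203*(-877)) - 1890 = (-1621 + 1055031) - 1890 = 1053410 - 1890 = 1051520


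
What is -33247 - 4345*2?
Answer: -41937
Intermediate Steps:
-33247 - 4345*2 = -33247 - 1*8690 = -33247 - 8690 = -41937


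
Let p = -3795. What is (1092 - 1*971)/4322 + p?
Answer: -16401869/4322 ≈ -3795.0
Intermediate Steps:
(1092 - 1*971)/4322 + p = (1092 - 1*971)/4322 - 3795 = (1092 - 971)*(1/4322) - 3795 = 121*(1/4322) - 3795 = 121/4322 - 3795 = -16401869/4322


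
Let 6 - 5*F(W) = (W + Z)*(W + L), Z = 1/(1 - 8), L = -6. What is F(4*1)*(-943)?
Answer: -90528/35 ≈ -2586.5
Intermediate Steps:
Z = -⅐ (Z = 1/(-7) = -⅐ ≈ -0.14286)
F(W) = 6/5 - (-6 + W)*(-⅐ + W)/5 (F(W) = 6/5 - (W - ⅐)*(W - 6)/5 = 6/5 - (-⅐ + W)*(-6 + W)/5 = 6/5 - (-6 + W)*(-⅐ + W)/5)
F(4*1)*(-943) = (36/35 - (4*1)²/5 + 43*(4*1)/35)*(-943) = (36/35 - ⅕*4² + (43/35)*4)*(-943) = (36/35 - ⅕*16 + 172/35)*(-943) = (36/35 - 16/5 + 172/35)*(-943) = (96/35)*(-943) = -90528/35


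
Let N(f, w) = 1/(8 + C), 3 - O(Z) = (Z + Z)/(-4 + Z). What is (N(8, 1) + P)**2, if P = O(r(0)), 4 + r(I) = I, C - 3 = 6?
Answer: 1225/289 ≈ 4.2388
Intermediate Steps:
C = 9 (C = 3 + 6 = 9)
r(I) = -4 + I
O(Z) = 3 - 2*Z/(-4 + Z) (O(Z) = 3 - (Z + Z)/(-4 + Z) = 3 - 2*Z/(-4 + Z))
P = 2 (P = (-12 + (-4 + 0))/(-4 + (-4 + 0)) = (-12 - 4)/(-4 - 4) = -16/(-8) = -1/8*(-16) = 2)
N(f, w) = 1/17 (N(f, w) = 1/(8 + 9) = 1/17)
(N(8, 1) + P)**2 = (1/17 + 2)**2 = (35/17)**2 = 1225/289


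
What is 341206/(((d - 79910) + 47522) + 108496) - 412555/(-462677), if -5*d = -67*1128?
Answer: 488756889345/105517191266 ≈ 4.6320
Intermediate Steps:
d = 75576/5 (d = -(-67)*1128/5 = -⅕*(-75576) = 75576/5 ≈ 15115.)
341206/(((d - 79910) + 47522) + 108496) - 412555/(-462677) = 341206/(((75576/5 - 79910) + 47522) + 108496) - 412555/(-462677) = 341206/((-323974/5 + 47522) + 108496) - 412555*(-1/462677) = 341206/(-86364/5 + 108496) + 412555/462677 = 341206/(456116/5) + 412555/462677 = 341206*(5/456116) + 412555/462677 = 853015/228058 + 412555/462677 = 488756889345/105517191266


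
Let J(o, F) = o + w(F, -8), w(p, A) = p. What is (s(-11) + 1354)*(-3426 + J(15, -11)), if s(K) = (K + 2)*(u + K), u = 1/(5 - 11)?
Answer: -4977299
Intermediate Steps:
u = -⅙ (u = 1/(-6) = -⅙ ≈ -0.16667)
J(o, F) = F + o (J(o, F) = o + F = F + o)
s(K) = (2 + K)*(-⅙ + K) (s(K) = (K + 2)*(-⅙ + K) = (2 + K)*(-⅙ + K))
(s(-11) + 1354)*(-3426 + J(15, -11)) = ((-⅓ + (-11)² + (11/6)*(-11)) + 1354)*(-3426 + (-11 + 15)) = ((-⅓ + 121 - 121/6) + 1354)*(-3426 + 4) = (201/2 + 1354)*(-3422) = (2909/2)*(-3422) = -4977299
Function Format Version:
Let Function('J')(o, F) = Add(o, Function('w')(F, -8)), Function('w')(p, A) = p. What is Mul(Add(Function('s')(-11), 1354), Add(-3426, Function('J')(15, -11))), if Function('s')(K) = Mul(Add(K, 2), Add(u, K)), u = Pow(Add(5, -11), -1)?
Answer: -4977299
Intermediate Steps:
u = Rational(-1, 6) (u = Pow(-6, -1) = Rational(-1, 6) ≈ -0.16667)
Function('J')(o, F) = Add(F, o) (Function('J')(o, F) = Add(o, F) = Add(F, o))
Function('s')(K) = Mul(Add(2, K), Add(Rational(-1, 6), K)) (Function('s')(K) = Mul(Add(K, 2), Add(Rational(-1, 6), K)) = Mul(Add(2, K), Add(Rational(-1, 6), K)))
Mul(Add(Function('s')(-11), 1354), Add(-3426, Function('J')(15, -11))) = Mul(Add(Add(Rational(-1, 3), Pow(-11, 2), Mul(Rational(11, 6), -11)), 1354), Add(-3426, Add(-11, 15))) = Mul(Add(Add(Rational(-1, 3), 121, Rational(-121, 6)), 1354), Add(-3426, 4)) = Mul(Add(Rational(201, 2), 1354), -3422) = Mul(Rational(2909, 2), -3422) = -4977299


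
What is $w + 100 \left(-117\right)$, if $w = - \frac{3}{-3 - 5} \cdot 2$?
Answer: $- \frac{46797}{4} \approx -11699.0$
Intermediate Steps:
$w = \frac{3}{4}$ ($w = - \frac{3}{-8} \cdot 2 = \left(-3\right) \left(- \frac{1}{8}\right) 2 = \frac{3}{8} \cdot 2 = \frac{3}{4} \approx 0.75$)
$w + 100 \left(-117\right) = \frac{3}{4} + 100 \left(-117\right) = \frac{3}{4} - 11700 = - \frac{46797}{4}$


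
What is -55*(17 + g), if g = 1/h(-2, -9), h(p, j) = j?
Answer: -8360/9 ≈ -928.89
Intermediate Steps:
g = -⅑ (g = 1/(-9) = -⅑ ≈ -0.11111)
-55*(17 + g) = -55*(17 - ⅑) = -55*152/9 = -8360/9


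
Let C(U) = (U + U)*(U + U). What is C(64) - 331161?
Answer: -314777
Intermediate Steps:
C(U) = 4*U² (C(U) = (2*U)*(2*U) = 4*U²)
C(64) - 331161 = 4*64² - 331161 = 4*4096 - 331161 = 16384 - 331161 = -314777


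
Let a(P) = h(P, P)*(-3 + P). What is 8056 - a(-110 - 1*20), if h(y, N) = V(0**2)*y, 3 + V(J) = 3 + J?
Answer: 8056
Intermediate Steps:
V(J) = J (V(J) = -3 + (3 + J) = J)
h(y, N) = 0 (h(y, N) = 0**2*y = 0*y = 0)
a(P) = 0 (a(P) = 0*(-3 + P) = 0)
8056 - a(-110 - 1*20) = 8056 - 1*0 = 8056 + 0 = 8056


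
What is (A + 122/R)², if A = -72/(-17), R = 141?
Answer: 149475076/5745609 ≈ 26.016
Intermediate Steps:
A = 72/17 (A = -72*(-1/17) = 72/17 ≈ 4.2353)
(A + 122/R)² = (72/17 + 122/141)² = (12226/2397)² = 149475076/5745609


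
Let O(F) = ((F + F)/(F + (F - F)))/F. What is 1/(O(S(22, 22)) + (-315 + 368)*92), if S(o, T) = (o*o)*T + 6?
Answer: 5327/25974453 ≈ 0.00020509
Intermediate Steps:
S(o, T) = 6 + T*o**2 (S(o, T) = o**2*T + 6 = T*o**2 + 6 = 6 + T*o**2)
O(F) = 2/F (O(F) = ((2*F)/(F + 0))/F = ((2*F)/F)/F = 2/F)
1/(O(S(22, 22)) + (-315 + 368)*92) = 1/(2/(6 + 22*22**2) + (-315 + 368)*92) = 1/(2/(6 + 22*484) + 53*92) = 1/(2/(6 + 10648) + 4876) = 1/(2/10654 + 4876) = 1/(2*(1/10654) + 4876) = 1/(1/5327 + 4876) = 1/(25974453/5327) = 5327/25974453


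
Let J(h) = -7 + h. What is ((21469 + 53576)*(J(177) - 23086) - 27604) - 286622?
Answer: -1720045446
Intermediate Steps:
((21469 + 53576)*(J(177) - 23086) - 27604) - 286622 = ((21469 + 53576)*((-7 + 177) - 23086) - 27604) - 286622 = (75045*(170 - 23086) - 27604) - 286622 = (75045*(-22916) - 27604) - 286622 = (-1719731220 - 27604) - 286622 = -1719758824 - 286622 = -1720045446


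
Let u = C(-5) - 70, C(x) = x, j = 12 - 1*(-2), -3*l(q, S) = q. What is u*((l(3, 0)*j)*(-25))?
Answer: -26250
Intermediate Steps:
l(q, S) = -q/3
j = 14 (j = 12 + 2 = 14)
u = -75 (u = -5 - 70 = -75)
u*((l(3, 0)*j)*(-25)) = -75*-⅓*3*14*(-25) = -75*(-1*14)*(-25) = -(-1050)*(-25) = -75*350 = -26250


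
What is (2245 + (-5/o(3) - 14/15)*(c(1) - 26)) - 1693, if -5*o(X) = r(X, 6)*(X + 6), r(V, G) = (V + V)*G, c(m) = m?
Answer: 185783/324 ≈ 573.40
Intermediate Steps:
r(V, G) = 2*G*V (r(V, G) = (2*V)*G = 2*G*V)
o(X) = -12*X*(6 + X)/5 (o(X) = -2*6*X*(X + 6)/5 = -12*X*(6 + X)/5)
(2245 + (-5/o(3) - 14/15)*(c(1) - 26)) - 1693 = (2245 + (-5*(-5/(36*(6 + 3))) - 14/15)*(1 - 26)) - 1693 = (2245 + (-5/((-12/5*3*9)) - 14*1/15)*(-25)) - 1693 = (2245 + (-5/(-324/5) - 14/15)*(-25)) - 1693 = (2245 + (-5*(-5/324) - 14/15)*(-25)) - 1693 = (2245 + (25/324 - 14/15)*(-25)) - 1693 = (2245 - 1387/1620*(-25)) - 1693 = (2245 + 6935/324) - 1693 = 734315/324 - 1693 = 185783/324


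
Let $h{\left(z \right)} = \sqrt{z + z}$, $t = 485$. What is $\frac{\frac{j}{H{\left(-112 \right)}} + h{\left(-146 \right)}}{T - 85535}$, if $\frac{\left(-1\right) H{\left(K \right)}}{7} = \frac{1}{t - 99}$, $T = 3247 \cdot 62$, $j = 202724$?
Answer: $- \frac{78251464}{810453} + \frac{2 i \sqrt{73}}{115779} \approx -96.553 + 0.00014759 i$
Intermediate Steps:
$T = 201314$
$H{\left(K \right)} = - \frac{7}{386}$ ($H{\left(K \right)} = - \frac{7}{485 - 99} = - \frac{7}{386}$)
$h{\left(z \right)} = \sqrt{2} \sqrt{z}$ ($h{\left(z \right)} = \sqrt{2 z} = \sqrt{2} \sqrt{z}$)
$\frac{\frac{j}{H{\left(-112 \right)}} + h{\left(-146 \right)}}{T - 85535} = \frac{\frac{202724}{- \frac{7}{386}} + \sqrt{2} \sqrt{-146}}{201314 - 85535} = \frac{202724 \left(- \frac{386}{7}\right) + \sqrt{2} i \sqrt{146}}{115779} = \left(- \frac{78251464}{7} + 2 i \sqrt{73}\right) \frac{1}{115779} = - \frac{78251464}{810453} + \frac{2 i \sqrt{73}}{115779}$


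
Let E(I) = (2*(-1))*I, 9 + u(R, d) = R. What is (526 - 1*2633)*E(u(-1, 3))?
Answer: -42140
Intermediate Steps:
u(R, d) = -9 + R
E(I) = -2*I
(526 - 1*2633)*E(u(-1, 3)) = (526 - 1*2633)*(-2*(-9 - 1)) = (526 - 2633)*(-2*(-10)) = -2107*20 = -42140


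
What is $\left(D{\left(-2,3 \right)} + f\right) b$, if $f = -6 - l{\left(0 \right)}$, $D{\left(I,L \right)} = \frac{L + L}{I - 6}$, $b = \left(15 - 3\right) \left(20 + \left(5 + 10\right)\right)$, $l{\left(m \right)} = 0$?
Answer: $-2835$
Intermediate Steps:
$b = 420$ ($b = 12 \left(20 + 15\right) = 12 \cdot 35 = 420$)
$D{\left(I,L \right)} = \frac{2 L}{-6 + I}$
$f = -6$ ($f = -6 - 0 = -6 + 0 = -6$)
$\left(D{\left(-2,3 \right)} + f\right) b = \left(2 \cdot 3 \frac{1}{-6 - 2} - 6\right) 420 = \left(2 \cdot 3 \frac{1}{-8} - 6\right) 420 = \left(2 \cdot 3 \left(- \frac{1}{8}\right) - 6\right) 420 = \left(- \frac{3}{4} - 6\right) 420 = \left(- \frac{27}{4}\right) 420 = -2835$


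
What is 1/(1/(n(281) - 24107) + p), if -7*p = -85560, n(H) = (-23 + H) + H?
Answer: 164976/2016478073 ≈ 8.1814e-5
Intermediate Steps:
n(H) = -23 + 2*H
p = 85560/7 (p = -⅐*(-85560) = 85560/7 ≈ 12223.)
1/(1/(n(281) - 24107) + p) = 1/(1/((-23 + 2*281) - 24107) + 85560/7) = 1/(1/((-23 + 562) - 24107) + 85560/7) = 1/(1/(539 - 24107) + 85560/7) = 1/(1/(-23568) + 85560/7) = 1/(-1/23568 + 85560/7) = 1/(2016478073/164976) = 164976/2016478073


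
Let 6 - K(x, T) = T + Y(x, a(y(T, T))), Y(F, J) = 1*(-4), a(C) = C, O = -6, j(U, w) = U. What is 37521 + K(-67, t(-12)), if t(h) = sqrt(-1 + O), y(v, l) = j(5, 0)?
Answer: 37531 - I*sqrt(7) ≈ 37531.0 - 2.6458*I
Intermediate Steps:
y(v, l) = 5
Y(F, J) = -4
t(h) = I*sqrt(7) (t(h) = sqrt(-1 - 6) = sqrt(-7) = I*sqrt(7))
K(x, T) = 10 - T (K(x, T) = 6 - (T - 4) = 6 - (-4 + T) = 6 + (4 - T) = 10 - T)
37521 + K(-67, t(-12)) = 37521 + (10 - I*sqrt(7)) = 37531 - I*sqrt(7)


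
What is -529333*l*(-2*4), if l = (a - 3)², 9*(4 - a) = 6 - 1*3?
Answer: 16938656/9 ≈ 1.8821e+6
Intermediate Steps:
a = 11/3 (a = 4 - (6 - 1*3)/9 = 4 - (6 - 3)/9 = 4 - ⅑*3 = 4 - ⅓ = 11/3 ≈ 3.6667)
l = 4/9 (l = (11/3 - 3)² = (⅔)² = 4/9 ≈ 0.44444)
-529333*l*(-2*4) = -2117332*(-2*4)/9 = -2117332*(-8)/9 = -529333*(-32/9) = 16938656/9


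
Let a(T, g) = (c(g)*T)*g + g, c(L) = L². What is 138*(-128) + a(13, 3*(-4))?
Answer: -40140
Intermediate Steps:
a(T, g) = g + T*g³ (a(T, g) = (g²*T)*g + g = (T*g²)*g + g = T*g³ + g = g + T*g³)
138*(-128) + a(13, 3*(-4)) = 138*(-128) + (3*(-4) + 13*(3*(-4))³) = -17664 + (-12 + 13*(-12)³) = -17664 + (-12 + 13*(-1728)) = -17664 + (-12 - 22464) = -17664 - 22476 = -40140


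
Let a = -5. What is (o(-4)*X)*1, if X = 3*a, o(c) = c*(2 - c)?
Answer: 360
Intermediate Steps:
X = -15 (X = 3*(-5) = -15)
(o(-4)*X)*1 = (-4*(2 - 1*(-4))*(-15))*1 = (-4*(2 + 4)*(-15))*1 = (-4*6*(-15))*1 = -24*(-15)*1 = 360*1 = 360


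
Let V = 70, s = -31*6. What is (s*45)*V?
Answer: -585900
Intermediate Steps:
s = -186
(s*45)*V = -186*45*70 = -8370*70 = -585900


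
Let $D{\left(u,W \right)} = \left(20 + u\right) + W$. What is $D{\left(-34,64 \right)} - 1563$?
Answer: $-1513$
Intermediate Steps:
$D{\left(u,W \right)} = 20 + W + u$
$D{\left(-34,64 \right)} - 1563 = \left(20 + 64 - 34\right) - 1563 = 50 - 1563 = -1513$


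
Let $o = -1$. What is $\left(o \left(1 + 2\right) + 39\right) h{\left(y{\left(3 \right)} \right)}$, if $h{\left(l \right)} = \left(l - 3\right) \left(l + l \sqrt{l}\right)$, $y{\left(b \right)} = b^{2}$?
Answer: $7776$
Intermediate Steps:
$h{\left(l \right)} = \left(-3 + l\right) \left(l + l^{\frac{3}{2}}\right)$
$\left(o \left(1 + 2\right) + 39\right) h{\left(y{\left(3 \right)} \right)} = \left(- (1 + 2) + 39\right) \left(\left(3^{2}\right)^{2} + \left(3^{2}\right)^{\frac{5}{2}} - 3 \cdot 3^{2} - 3 \left(3^{2}\right)^{\frac{3}{2}}\right) = \left(\left(-1\right) 3 + 39\right) \left(9^{2} + 9^{\frac{5}{2}} - 27 - 3 \cdot 9^{\frac{3}{2}}\right) = \left(-3 + 39\right) \left(81 + 243 - 27 - 81\right) = 36 \left(81 + 243 - 27 - 81\right) = 36 \cdot 216 = 7776$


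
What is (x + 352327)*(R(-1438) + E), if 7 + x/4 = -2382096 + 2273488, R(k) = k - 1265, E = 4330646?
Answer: -355466942419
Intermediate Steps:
R(k) = -1265 + k
x = -434460 (x = -28 + 4*(-2382096 + 2273488) = -28 + 4*(-108608) = -28 - 434432 = -434460)
(x + 352327)*(R(-1438) + E) = (-434460 + 352327)*((-1265 - 1438) + 4330646) = -82133*(-2703 + 4330646) = -82133*4327943 = -355466942419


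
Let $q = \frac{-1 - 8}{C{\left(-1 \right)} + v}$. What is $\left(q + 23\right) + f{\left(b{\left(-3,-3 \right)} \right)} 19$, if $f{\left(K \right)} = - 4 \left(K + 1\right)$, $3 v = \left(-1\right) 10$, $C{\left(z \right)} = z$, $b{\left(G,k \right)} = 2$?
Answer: $- \frac{2638}{13} \approx -202.92$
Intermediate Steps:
$v = - \frac{10}{3}$ ($v = \frac{\left(-1\right) 10}{3} = \frac{1}{3} \left(-10\right) = - \frac{10}{3} \approx -3.3333$)
$f{\left(K \right)} = -4 - 4 K$ ($f{\left(K \right)} = - 4 \left(1 + K\right) = -4 - 4 K$)
$q = \frac{27}{13}$ ($q = \frac{-1 - 8}{-1 - \frac{10}{3}} = - \frac{9}{- \frac{13}{3}} = \left(-9\right) \left(- \frac{3}{13}\right) = \frac{27}{13} \approx 2.0769$)
$\left(q + 23\right) + f{\left(b{\left(-3,-3 \right)} \right)} 19 = \left(\frac{27}{13} + 23\right) + \left(-4 - 8\right) 19 = \frac{326}{13} + \left(-4 - 8\right) 19 = \frac{326}{13} - 228 = - \frac{2638}{13}$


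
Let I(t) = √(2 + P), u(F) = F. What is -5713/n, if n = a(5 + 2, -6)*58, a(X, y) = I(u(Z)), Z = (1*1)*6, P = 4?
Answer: -197*√6/12 ≈ -40.212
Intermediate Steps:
Z = 6 (Z = 1*6 = 6)
I(t) = √6 (I(t) = √(2 + 4) = √6)
a(X, y) = √6
n = 58*√6 (n = √6*58 = 58*√6 ≈ 142.07)
-5713/n = -5713*√6/348 = -197*√6/12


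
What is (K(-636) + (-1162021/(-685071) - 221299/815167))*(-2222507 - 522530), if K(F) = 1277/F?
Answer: 189510854016972711499/118390821633684 ≈ 1.6007e+6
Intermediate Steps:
(K(-636) + (-1162021/(-685071) - 221299/815167))*(-2222507 - 522530) = (1277/(-636) + (-1162021/(-685071) - 221299/815167))*(-2222507 - 522530) = (1277*(-1/636) + (-1162021*(-1/685071) - 221299*1/815167))*(-2745037) = (-1277/636 + (1162021/685071 - 221299/815167))*(-2745037) = (-1277/636 + 795635645278/558447271857)*(-2745037) = -69037631921527/118390821633684*(-2745037) = 189510854016972711499/118390821633684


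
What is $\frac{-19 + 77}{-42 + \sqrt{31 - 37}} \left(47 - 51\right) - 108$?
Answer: $- \frac{30236}{295} + \frac{116 i \sqrt{6}}{885} \approx -102.49 + 0.32106 i$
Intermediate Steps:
$\frac{-19 + 77}{-42 + \sqrt{31 - 37}} \left(47 - 51\right) - 108 = \frac{58}{-42 + \sqrt{-6}} \left(-4\right) - 108 = \frac{58}{-42 + i \sqrt{6}} \left(-4\right) - 108 = - \frac{232}{-42 + i \sqrt{6}} - 108 = -108 - \frac{232}{-42 + i \sqrt{6}}$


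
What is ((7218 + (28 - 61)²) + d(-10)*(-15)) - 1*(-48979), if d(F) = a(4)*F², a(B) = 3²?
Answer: 43786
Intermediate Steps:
a(B) = 9
d(F) = 9*F²
((7218 + (28 - 61)²) + d(-10)*(-15)) - 1*(-48979) = ((7218 + (28 - 61)²) + (9*(-10)²)*(-15)) - 1*(-48979) = ((7218 + (-33)²) + (9*100)*(-15)) + 48979 = ((7218 + 1089) + 900*(-15)) + 48979 = (8307 - 13500) + 48979 = -5193 + 48979 = 43786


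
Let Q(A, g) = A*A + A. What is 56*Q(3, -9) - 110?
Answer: 562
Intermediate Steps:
Q(A, g) = A + A² (Q(A, g) = A² + A = A + A²)
56*Q(3, -9) - 110 = 56*(3*(1 + 3)) - 110 = 56*(3*4) - 110 = 56*12 - 110 = 672 - 110 = 562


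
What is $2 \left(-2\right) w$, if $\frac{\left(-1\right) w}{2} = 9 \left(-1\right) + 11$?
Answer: $16$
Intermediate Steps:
$w = -4$ ($w = - 2 \left(9 \left(-1\right) + 11\right) = - 2 \left(-9 + 11\right) = \left(-2\right) 2 = -4$)
$2 \left(-2\right) w = 2 \left(-2\right) \left(-4\right) = \left(-4\right) \left(-4\right) = 16$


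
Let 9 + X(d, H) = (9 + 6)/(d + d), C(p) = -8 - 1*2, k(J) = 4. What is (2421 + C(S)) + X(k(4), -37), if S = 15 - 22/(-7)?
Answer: 19231/8 ≈ 2403.9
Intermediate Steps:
S = 127/7 (S = 15 - 22*(-1)/7 = 15 - 1*(-22/7) = 15 + 22/7 = 127/7 ≈ 18.143)
C(p) = -10 (C(p) = -8 - 2 = -10)
X(d, H) = -9 + 15/(2*d) (X(d, H) = -9 + (9 + 6)/(d + d) = -9 + 15/((2*d)) = -9 + 15*(1/(2*d)) = -9 + 15/(2*d))
(2421 + C(S)) + X(k(4), -37) = (2421 - 10) + (-9 + (15/2)/4) = 2411 + (-9 + (15/2)*(¼)) = 2411 + (-9 + 15/8) = 2411 - 57/8 = 19231/8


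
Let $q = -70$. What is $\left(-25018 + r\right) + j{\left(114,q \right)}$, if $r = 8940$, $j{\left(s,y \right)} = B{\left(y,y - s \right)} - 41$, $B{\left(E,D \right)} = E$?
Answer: $-16189$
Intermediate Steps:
$j{\left(s,y \right)} = -41 + y$ ($j{\left(s,y \right)} = y - 41 = -41 + y$)
$\left(-25018 + r\right) + j{\left(114,q \right)} = \left(-25018 + 8940\right) - 111 = -16078 - 111 = -16189$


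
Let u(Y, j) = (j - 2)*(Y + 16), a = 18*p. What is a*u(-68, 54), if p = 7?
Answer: -340704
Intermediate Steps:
a = 126 (a = 18*7 = 126)
u(Y, j) = (-2 + j)*(16 + Y)
a*u(-68, 54) = 126*(-32 - 2*(-68) + 16*54 - 68*54) = 126*(-32 + 136 + 864 - 3672) = 126*(-2704) = -340704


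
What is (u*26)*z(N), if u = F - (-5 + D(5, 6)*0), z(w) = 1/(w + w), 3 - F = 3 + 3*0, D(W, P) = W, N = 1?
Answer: 65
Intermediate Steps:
F = 0 (F = 3 - (3 + 3*0) = 3 - (3 + 0) = 3 - 1*3 = 3 - 3 = 0)
z(w) = 1/(2*w)
u = 5 (u = 0 - (-5 + 5*0) = 0 - (-5 + 0) = 0 - 1*(-5) = 0 + 5 = 5)
(u*26)*z(N) = (5*26)*((1/2)/1) = 130*((1/2)*1) = 130*(1/2) = 65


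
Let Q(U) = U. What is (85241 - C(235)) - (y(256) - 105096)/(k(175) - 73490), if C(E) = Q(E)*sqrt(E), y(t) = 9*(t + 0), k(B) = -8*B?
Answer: 3191797849/37445 - 235*sqrt(235) ≈ 81637.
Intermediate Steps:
y(t) = 9*t
C(E) = E**(3/2) (C(E) = E*sqrt(E) = E**(3/2))
(85241 - C(235)) - (y(256) - 105096)/(k(175) - 73490) = (85241 - 235**(3/2)) - (9*256 - 105096)/(-8*175 - 73490) = (85241 - 235*sqrt(235)) - (2304 - 105096)/(-1400 - 73490) = (85241 - 235*sqrt(235)) - (-102792)/(-74890) = (85241 - 235*sqrt(235)) - (-102792)*(-1)/74890 = (85241 - 235*sqrt(235)) - 1*51396/37445 = (85241 - 235*sqrt(235)) - 51396/37445 = 3191797849/37445 - 235*sqrt(235)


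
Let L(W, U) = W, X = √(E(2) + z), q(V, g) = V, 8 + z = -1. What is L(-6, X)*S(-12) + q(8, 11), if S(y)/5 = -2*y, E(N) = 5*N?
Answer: -712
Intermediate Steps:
z = -9 (z = -8 - 1 = -9)
S(y) = -10*y (S(y) = 5*(-2*y) = -10*y)
X = 1 (X = √(5*2 - 9) = √(10 - 9) = √1 = 1)
L(-6, X)*S(-12) + q(8, 11) = -(-60)*(-12) + 8 = -6*120 + 8 = -720 + 8 = -712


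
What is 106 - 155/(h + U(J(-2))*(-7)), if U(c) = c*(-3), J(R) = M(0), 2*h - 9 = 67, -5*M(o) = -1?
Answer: 21591/211 ≈ 102.33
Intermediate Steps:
M(o) = ⅕ (M(o) = -⅕*(-1) = ⅕)
h = 38 (h = 9/2 + (½)*67 = 9/2 + 67/2 = 38)
J(R) = ⅕
U(c) = -3*c
106 - 155/(h + U(J(-2))*(-7)) = 106 - 155/(38 - 3*⅕*(-7)) = 106 - 155/(38 - ⅗*(-7)) = 106 - 155/(38 + 21/5) = 106 - 155/211/5 = 106 - 155*5/211 = 106 - 775/211 = 21591/211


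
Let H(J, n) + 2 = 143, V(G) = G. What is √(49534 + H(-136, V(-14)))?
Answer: 5*√1987 ≈ 222.88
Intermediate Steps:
H(J, n) = 141 (H(J, n) = -2 + 143 = 141)
√(49534 + H(-136, V(-14))) = √(49534 + 141) = √49675 = 5*√1987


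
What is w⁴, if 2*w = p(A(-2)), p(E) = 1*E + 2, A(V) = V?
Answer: 0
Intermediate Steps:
p(E) = 2 + E (p(E) = E + 2 = 2 + E)
w = 0 (w = (2 - 2)/2 = (½)*0 = 0)
w⁴ = 0⁴ = 0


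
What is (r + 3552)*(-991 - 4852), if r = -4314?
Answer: 4452366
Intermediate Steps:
(r + 3552)*(-991 - 4852) = (-4314 + 3552)*(-991 - 4852) = -762*(-5843) = 4452366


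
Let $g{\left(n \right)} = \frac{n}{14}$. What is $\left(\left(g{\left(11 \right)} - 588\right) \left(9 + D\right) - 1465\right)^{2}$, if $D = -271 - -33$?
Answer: $\frac{3467412685801}{196} \approx 1.7691 \cdot 10^{10}$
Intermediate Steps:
$D = -238$ ($D = -271 + 33 = -238$)
$g{\left(n \right)} = \frac{n}{14}$ ($g{\left(n \right)} = n \frac{1}{14} = \frac{n}{14}$)
$\left(\left(g{\left(11 \right)} - 588\right) \left(9 + D\right) - 1465\right)^{2} = \left(\left(\frac{1}{14} \cdot 11 - 588\right) \left(9 - 238\right) - 1465\right)^{2} = \left(\left(\frac{11}{14} - 588\right) \left(-229\right) - 1465\right)^{2} = \left(\left(- \frac{8221}{14}\right) \left(-229\right) - 1465\right)^{2} = \left(\frac{1882609}{14} - 1465\right)^{2} = \left(\frac{1862099}{14}\right)^{2} = \frac{3467412685801}{196}$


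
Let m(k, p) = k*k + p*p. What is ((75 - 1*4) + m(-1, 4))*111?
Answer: 9768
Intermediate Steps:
m(k, p) = k² + p²
((75 - 1*4) + m(-1, 4))*111 = ((75 - 1*4) + ((-1)² + 4²))*111 = ((75 - 4) + (1 + 16))*111 = (71 + 17)*111 = 88*111 = 9768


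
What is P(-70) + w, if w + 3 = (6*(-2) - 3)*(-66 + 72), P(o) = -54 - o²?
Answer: -5047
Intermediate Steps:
w = -93 (w = -3 + (6*(-2) - 3)*(-66 + 72) = -3 + (-12 - 3)*6 = -3 - 15*6 = -3 - 90 = -93)
P(-70) + w = (-54 - 1*(-70)²) - 93 = (-54 - 1*4900) - 93 = (-54 - 4900) - 93 = -4954 - 93 = -5047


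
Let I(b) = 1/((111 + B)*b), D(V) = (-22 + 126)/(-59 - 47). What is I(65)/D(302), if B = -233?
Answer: 53/412360 ≈ 0.00012853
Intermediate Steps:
D(V) = -52/53 (D(V) = 104/(-106) = 104*(-1/106) = -52/53)
I(b) = -1/(122*b) (I(b) = 1/((111 - 233)*b) = 1/((-122)*b) = -1/(122*b))
I(65)/D(302) = (-1/122/65)/(-52/53) = -1/122*1/65*(-53/52) = -1/7930*(-53/52) = 53/412360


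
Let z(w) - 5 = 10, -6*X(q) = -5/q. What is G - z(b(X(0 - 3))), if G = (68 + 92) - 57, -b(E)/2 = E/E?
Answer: 88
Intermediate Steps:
X(q) = 5/(6*q) (X(q) = -(-5)/(6*q) = 5/(6*q))
b(E) = -2 (b(E) = -2*E/E = -2*1 = -2)
z(w) = 15 (z(w) = 5 + 10 = 15)
G = 103 (G = 160 - 57 = 103)
G - z(b(X(0 - 3))) = 103 - 1*15 = 103 - 15 = 88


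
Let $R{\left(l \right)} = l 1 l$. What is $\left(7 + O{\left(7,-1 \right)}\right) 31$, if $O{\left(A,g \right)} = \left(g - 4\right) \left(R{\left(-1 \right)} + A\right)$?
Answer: $-1023$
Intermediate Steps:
$R{\left(l \right)} = l^{2}$ ($R{\left(l \right)} = l l = l^{2}$)
$O{\left(A,g \right)} = \left(1 + A\right) \left(-4 + g\right)$ ($O{\left(A,g \right)} = \left(g - 4\right) \left(\left(-1\right)^{2} + A\right) = \left(-4 + g\right) \left(1 + A\right) = \left(1 + A\right) \left(-4 + g\right)$)
$\left(7 + O{\left(7,-1 \right)}\right) 31 = \left(7 - 40\right) 31 = \left(-33\right) 31 = -1023$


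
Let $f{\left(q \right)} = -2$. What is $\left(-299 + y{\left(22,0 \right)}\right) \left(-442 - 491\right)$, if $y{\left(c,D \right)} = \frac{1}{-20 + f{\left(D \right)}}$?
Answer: $\frac{6138207}{22} \approx 2.7901 \cdot 10^{5}$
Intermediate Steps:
$y{\left(c,D \right)} = - \frac{1}{22}$ ($y{\left(c,D \right)} = \frac{1}{-20 - 2} = \frac{1}{-22} = - \frac{1}{22}$)
$\left(-299 + y{\left(22,0 \right)}\right) \left(-442 - 491\right) = \left(-299 - \frac{1}{22}\right) \left(-442 - 491\right) = \left(- \frac{6579}{22}\right) \left(-933\right) = \frac{6138207}{22}$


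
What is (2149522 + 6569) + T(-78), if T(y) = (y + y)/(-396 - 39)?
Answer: 312633247/145 ≈ 2.1561e+6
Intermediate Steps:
T(y) = -2*y/435 (T(y) = (2*y)/(-435) = (2*y)*(-1/435) = -2*y/435)
(2149522 + 6569) + T(-78) = (2149522 + 6569) - 2/435*(-78) = 2156091 + 52/145 = 312633247/145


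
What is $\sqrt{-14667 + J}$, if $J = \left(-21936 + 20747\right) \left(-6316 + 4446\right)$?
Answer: $\sqrt{2208763} \approx 1486.2$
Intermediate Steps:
$J = 2223430$ ($J = \left(-1189\right) \left(-1870\right) = 2223430$)
$\sqrt{-14667 + J} = \sqrt{-14667 + 2223430} = \sqrt{2208763}$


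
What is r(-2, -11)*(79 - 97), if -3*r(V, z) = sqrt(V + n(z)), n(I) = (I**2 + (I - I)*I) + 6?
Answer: 30*sqrt(5) ≈ 67.082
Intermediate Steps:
n(I) = 6 + I**2 (n(I) = (I**2 + 0*I) + 6 = (I**2 + 0) + 6 = I**2 + 6 = 6 + I**2)
r(V, z) = -sqrt(6 + V + z**2)/3 (r(V, z) = -sqrt(V + (6 + z**2))/3 = -sqrt(6 + V + z**2)/3)
r(-2, -11)*(79 - 97) = (-sqrt(6 - 2 + (-11)**2)/3)*(79 - 97) = -sqrt(6 - 2 + 121)/3*(-18) = -5*sqrt(5)/3*(-18) = 30*sqrt(5)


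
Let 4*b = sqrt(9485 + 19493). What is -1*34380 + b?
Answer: -34380 + sqrt(28978)/4 ≈ -34337.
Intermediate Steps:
b = sqrt(28978)/4 (b = sqrt(9485 + 19493)/4 = sqrt(28978)/4 ≈ 42.557)
-1*34380 + b = -1*34380 + sqrt(28978)/4 = -34380 + sqrt(28978)/4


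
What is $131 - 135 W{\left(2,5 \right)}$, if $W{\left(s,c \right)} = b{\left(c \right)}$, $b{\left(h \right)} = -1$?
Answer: $266$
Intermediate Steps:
$W{\left(s,c \right)} = -1$
$131 - 135 W{\left(2,5 \right)} = 131 - -135 = 131 + 135 = 266$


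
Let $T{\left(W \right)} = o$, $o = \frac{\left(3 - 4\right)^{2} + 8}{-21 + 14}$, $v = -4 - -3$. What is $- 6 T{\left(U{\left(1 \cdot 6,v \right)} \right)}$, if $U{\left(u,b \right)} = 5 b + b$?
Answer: $\frac{54}{7} \approx 7.7143$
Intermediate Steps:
$v = -1$ ($v = -4 + 3 = -1$)
$U{\left(u,b \right)} = 6 b$
$o = - \frac{9}{7}$ ($o = \frac{\left(-1\right)^{2} + 8}{-7} = \left(1 + 8\right) \left(- \frac{1}{7}\right) = 9 \left(- \frac{1}{7}\right) = - \frac{9}{7} \approx -1.2857$)
$T{\left(W \right)} = - \frac{9}{7}$
$- 6 T{\left(U{\left(1 \cdot 6,v \right)} \right)} = \left(-6\right) \left(- \frac{9}{7}\right) = \frac{54}{7}$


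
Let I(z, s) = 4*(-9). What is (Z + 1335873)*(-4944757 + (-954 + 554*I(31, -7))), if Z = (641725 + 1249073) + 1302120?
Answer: -22488413673105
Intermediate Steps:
I(z, s) = -36
Z = 3192918 (Z = 1890798 + 1302120 = 3192918)
(Z + 1335873)*(-4944757 + (-954 + 554*I(31, -7))) = (3192918 + 1335873)*(-4944757 + (-954 + 554*(-36))) = 4528791*(-4944757 + (-954 - 19944)) = 4528791*(-4944757 - 20898) = 4528791*(-4965655) = -22488413673105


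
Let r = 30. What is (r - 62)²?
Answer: 1024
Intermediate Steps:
(r - 62)² = (30 - 62)² = (-32)² = 1024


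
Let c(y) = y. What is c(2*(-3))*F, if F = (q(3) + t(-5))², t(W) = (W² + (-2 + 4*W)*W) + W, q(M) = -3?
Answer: -96774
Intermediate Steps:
t(W) = W + W² + W*(-2 + 4*W) (t(W) = (W² + W*(-2 + 4*W)) + W = W + W² + W*(-2 + 4*W))
F = 16129 (F = (-3 - 5*(-1 + 5*(-5)))² = (-3 - 5*(-1 - 25))² = (-3 - 5*(-26))² = (-3 + 130)² = 127² = 16129)
c(2*(-3))*F = (2*(-3))*16129 = -6*16129 = -96774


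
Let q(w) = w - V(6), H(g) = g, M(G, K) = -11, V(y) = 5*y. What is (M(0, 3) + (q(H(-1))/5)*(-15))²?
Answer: 6724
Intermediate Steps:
q(w) = -30 + w (q(w) = w - 5*6 = w - 1*30 = w - 30 = -30 + w)
(M(0, 3) + (q(H(-1))/5)*(-15))² = (-11 + ((-30 - 1)/5)*(-15))² = (-11 - 31*⅕*(-15))² = (-11 - 31/5*(-15))² = (-11 + 93)² = 82² = 6724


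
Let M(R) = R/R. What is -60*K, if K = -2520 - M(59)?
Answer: 151260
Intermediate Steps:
M(R) = 1
K = -2521 (K = -2520 - 1*1 = -2520 - 1 = -2521)
-60*K = -60*(-2521) = 151260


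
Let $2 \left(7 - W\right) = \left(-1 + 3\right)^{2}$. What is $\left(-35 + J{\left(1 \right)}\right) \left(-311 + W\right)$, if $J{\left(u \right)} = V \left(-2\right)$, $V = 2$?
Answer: $11934$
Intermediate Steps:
$W = 5$ ($W = 7 - \frac{\left(-1 + 3\right)^{2}}{2} = 7 - \frac{2^{2}}{2} = 7 - 2 = 5$)
$J{\left(u \right)} = -4$ ($J{\left(u \right)} = 2 \left(-2\right) = -4$)
$\left(-35 + J{\left(1 \right)}\right) \left(-311 + W\right) = \left(-35 - 4\right) \left(-311 + 5\right) = \left(-39\right) \left(-306\right) = 11934$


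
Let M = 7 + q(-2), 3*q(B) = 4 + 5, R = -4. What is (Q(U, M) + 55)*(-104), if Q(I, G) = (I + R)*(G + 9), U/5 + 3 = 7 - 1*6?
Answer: 21944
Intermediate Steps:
q(B) = 3 (q(B) = (4 + 5)/3 = (⅓)*9 = 3)
M = 10 (M = 7 + 3 = 10)
U = -10 (U = -15 + 5*(7 - 1*6) = -15 + 5*(7 - 6) = -15 + 5*1 = -15 + 5 = -10)
Q(I, G) = (-4 + I)*(9 + G) (Q(I, G) = (I - 4)*(G + 9) = (-4 + I)*(9 + G))
(Q(U, M) + 55)*(-104) = ((-36 - 4*10 + 9*(-10) + 10*(-10)) + 55)*(-104) = ((-36 - 40 - 90 - 100) + 55)*(-104) = (-266 + 55)*(-104) = -211*(-104) = 21944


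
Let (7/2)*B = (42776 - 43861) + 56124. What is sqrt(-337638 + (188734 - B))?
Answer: I*sqrt(8066842)/7 ≈ 405.75*I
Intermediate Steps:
B = 110078/7 (B = 2*((42776 - 43861) + 56124)/7 = 2*(-1085 + 56124)/7 = (2/7)*55039 = 110078/7 ≈ 15725.)
sqrt(-337638 + (188734 - B)) = sqrt(-337638 + (188734 - 1*110078/7)) = sqrt(-337638 + (188734 - 110078/7)) = sqrt(-337638 + 1211060/7) = sqrt(-1152406/7) = I*sqrt(8066842)/7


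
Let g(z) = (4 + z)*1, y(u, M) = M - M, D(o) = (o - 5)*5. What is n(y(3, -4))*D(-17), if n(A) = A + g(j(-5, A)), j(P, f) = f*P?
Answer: -440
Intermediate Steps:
j(P, f) = P*f
D(o) = -25 + 5*o (D(o) = (-5 + o)*5 = -25 + 5*o)
y(u, M) = 0
g(z) = 4 + z
n(A) = 4 - 4*A (n(A) = A + (4 - 5*A) = 4 - 4*A)
n(y(3, -4))*D(-17) = (4 - 4*0)*(-25 + 5*(-17)) = (4 + 0)*(-25 - 85) = 4*(-110) = -440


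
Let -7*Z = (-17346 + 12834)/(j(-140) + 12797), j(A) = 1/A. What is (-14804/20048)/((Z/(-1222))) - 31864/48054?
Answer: 690336155200963/38535463680 ≈ 17914.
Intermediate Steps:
Z = 30080/597193 (Z = -(-17346 + 12834)/(7*(1/(-140) + 12797)) = -(-4512)/(7*(-1/140 + 12797)) = -(-4512)/(7*1791579/140) = -(-4512)*140/(7*1791579) = -1/7*(-210560/597193) = 30080/597193 ≈ 0.050369)
(-14804/20048)/((Z/(-1222))) - 31864/48054 = (-14804/20048)/(((30080/597193)/(-1222))) - 31864/48054 = (-14804*1/20048)/(((30080/597193)*(-1/1222))) - 31864*1/48054 = -3701/(5012*(-320/7763509)) - 15932/24027 = -3701/5012*(-7763509/320) - 15932/24027 = 28732746809/1603840 - 15932/24027 = 690336155200963/38535463680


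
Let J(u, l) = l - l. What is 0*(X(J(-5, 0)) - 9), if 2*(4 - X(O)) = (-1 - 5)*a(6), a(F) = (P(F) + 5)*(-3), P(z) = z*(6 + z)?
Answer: 0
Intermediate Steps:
a(F) = -15 - 3*F*(6 + F) (a(F) = (F*(6 + F) + 5)*(-3) = (5 + F*(6 + F))*(-3) = -15 - 3*F*(6 + F))
J(u, l) = 0
X(O) = -689 (X(O) = 4 - (-1 - 5)*(-15 - 3*6*(6 + 6))/2 = 4 - (-3)*(-15 - 3*6*12) = 4 - (-3)*(-15 - 216) = 4 - (-3)*(-231) = 4 - ½*1386 = 4 - 693 = -689)
0*(X(J(-5, 0)) - 9) = 0*(-689 - 9) = 0*(-698) = 0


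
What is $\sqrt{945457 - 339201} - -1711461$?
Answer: $1711461 + 4 \sqrt{37891} \approx 1.7122 \cdot 10^{6}$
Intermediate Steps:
$\sqrt{945457 - 339201} - -1711461 = \sqrt{606256} + 1711461 = 4 \sqrt{37891} + 1711461 = 1711461 + 4 \sqrt{37891}$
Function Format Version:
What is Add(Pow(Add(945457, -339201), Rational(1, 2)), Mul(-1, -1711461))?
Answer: Add(1711461, Mul(4, Pow(37891, Rational(1, 2)))) ≈ 1.7122e+6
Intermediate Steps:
Add(Pow(Add(945457, -339201), Rational(1, 2)), Mul(-1, -1711461)) = Add(Pow(606256, Rational(1, 2)), 1711461) = Add(Mul(4, Pow(37891, Rational(1, 2))), 1711461) = Add(1711461, Mul(4, Pow(37891, Rational(1, 2))))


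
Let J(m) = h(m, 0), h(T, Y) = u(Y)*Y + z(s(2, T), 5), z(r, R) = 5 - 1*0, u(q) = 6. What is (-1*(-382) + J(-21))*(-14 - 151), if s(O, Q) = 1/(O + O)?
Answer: -63855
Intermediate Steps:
s(O, Q) = 1/(2*O)
z(r, R) = 5 (z(r, R) = 5 + 0 = 5)
h(T, Y) = 5 + 6*Y (h(T, Y) = 6*Y + 5 = 5 + 6*Y)
J(m) = 5 (J(m) = 5 + 6*0 = 5 + 0 = 5)
(-1*(-382) + J(-21))*(-14 - 151) = (-1*(-382) + 5)*(-14 - 151) = (382 + 5)*(-165) = 387*(-165) = -63855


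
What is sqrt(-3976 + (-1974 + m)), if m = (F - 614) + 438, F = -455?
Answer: I*sqrt(6581) ≈ 81.123*I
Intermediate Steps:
m = -631 (m = (-455 - 614) + 438 = -1069 + 438 = -631)
sqrt(-3976 + (-1974 + m)) = sqrt(-3976 + (-1974 - 631)) = sqrt(-3976 - 2605) = sqrt(-6581) = I*sqrt(6581)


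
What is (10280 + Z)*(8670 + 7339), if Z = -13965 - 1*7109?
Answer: -172801146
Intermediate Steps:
Z = -21074 (Z = -13965 - 7109 = -21074)
(10280 + Z)*(8670 + 7339) = (10280 - 21074)*(8670 + 7339) = -10794*16009 = -172801146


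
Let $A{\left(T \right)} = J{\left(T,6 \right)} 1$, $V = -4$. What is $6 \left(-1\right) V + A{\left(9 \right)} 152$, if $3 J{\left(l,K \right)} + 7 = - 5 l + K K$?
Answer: $- \frac{2360}{3} \approx -786.67$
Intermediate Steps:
$J{\left(l,K \right)} = - \frac{7}{3} - \frac{5 l}{3} + \frac{K^{2}}{3}$ ($J{\left(l,K \right)} = - \frac{7}{3} + \frac{- 5 l + K K}{3} = - \frac{7}{3} + \frac{- 5 l + K^{2}}{3} = - \frac{7}{3} + \frac{K^{2} - 5 l}{3} = - \frac{7}{3} + \left(- \frac{5 l}{3} + \frac{K^{2}}{3}\right) = - \frac{7}{3} - \frac{5 l}{3} + \frac{K^{2}}{3}$)
$A{\left(T \right)} = \frac{29}{3} - \frac{5 T}{3}$ ($A{\left(T \right)} = \left(- \frac{7}{3} - \frac{5 T}{3} + \frac{6^{2}}{3}\right) 1 = \left(- \frac{7}{3} - \frac{5 T}{3} + \frac{1}{3} \cdot 36\right) 1 = \left(- \frac{7}{3} - \frac{5 T}{3} + 12\right) 1 = \left(\frac{29}{3} - \frac{5 T}{3}\right) 1 = \frac{29}{3} - \frac{5 T}{3}$)
$6 \left(-1\right) V + A{\left(9 \right)} 152 = 6 \left(-1\right) \left(-4\right) + \left(\frac{29}{3} - 15\right) 152 = \left(-6\right) \left(-4\right) + \left(\frac{29}{3} - 15\right) 152 = 24 - \frac{2432}{3} = - \frac{2360}{3}$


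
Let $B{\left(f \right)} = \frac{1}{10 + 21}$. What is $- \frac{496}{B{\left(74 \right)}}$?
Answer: $-15376$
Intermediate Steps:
$B{\left(f \right)} = \frac{1}{31}$
$- \frac{496}{B{\left(74 \right)}} = - 496 \frac{1}{\frac{1}{31}} = \left(-496\right) 31 = -15376$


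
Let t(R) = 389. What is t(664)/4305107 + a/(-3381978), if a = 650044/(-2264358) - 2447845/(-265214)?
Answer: 383471609020586024723/4371860230604908132229676 ≈ 8.7714e-5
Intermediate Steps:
a = 2685198319547/300269721306 (a = 650044*(-1/2264358) - 2447845*(-1/265214) = -325022/1132179 + 2447845/265214 = 2685198319547/300269721306 ≈ 8.9426)
t(664)/4305107 + a/(-3381978) = 389/4305107 + (2685198319547/300269721306)/(-3381978) = 389*(1/4305107) + (2685198319547/300269721306)*(-1/3381978) = 389/4305107 - 2685198319547/1015505591523023268 = 383471609020586024723/4371860230604908132229676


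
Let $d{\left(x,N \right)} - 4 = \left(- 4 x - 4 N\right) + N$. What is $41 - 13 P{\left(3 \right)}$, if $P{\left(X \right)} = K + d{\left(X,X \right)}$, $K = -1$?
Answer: $275$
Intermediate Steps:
$d{\left(x,N \right)} = 4 - 4 x - 3 N$ ($d{\left(x,N \right)} = 4 - \left(3 N + 4 x\right) = 4 - 4 x - 3 N$)
$P{\left(X \right)} = 3 - 7 X$ ($P{\left(X \right)} = -1 - \left(-4 + 7 X\right) = 3 - 7 X$)
$41 - 13 P{\left(3 \right)} = 41 - 13 \left(3 - 21\right) = 41 - -234 = 41 + 234 = 275$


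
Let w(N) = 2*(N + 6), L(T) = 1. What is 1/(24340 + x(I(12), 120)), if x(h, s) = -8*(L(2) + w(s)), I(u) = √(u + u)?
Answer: 1/22316 ≈ 4.4811e-5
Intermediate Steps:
w(N) = 12 + 2*N (w(N) = 2*(6 + N) = 12 + 2*N)
I(u) = √2*√u (I(u) = √(2*u) = √2*√u)
x(h, s) = -104 - 16*s (x(h, s) = -8*(1 + (12 + 2*s)) = -8*(13 + 2*s) = -104 - 16*s)
1/(24340 + x(I(12), 120)) = 1/(24340 + (-104 - 16*120)) = 1/(24340 + (-104 - 1920)) = 1/(24340 - 2024) = 1/22316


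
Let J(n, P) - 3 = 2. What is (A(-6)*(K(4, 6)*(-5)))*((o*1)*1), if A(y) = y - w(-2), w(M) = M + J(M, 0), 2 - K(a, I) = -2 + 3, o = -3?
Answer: -135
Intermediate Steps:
K(a, I) = 1 (K(a, I) = 2 - (-2 + 3) = 2 - 1*1 = 2 - 1 = 1)
J(n, P) = 5 (J(n, P) = 3 + 2 = 5)
w(M) = 5 + M (w(M) = M + 5 = 5 + M)
A(y) = -3 + y (A(y) = y - (5 - 2) = y - 1*3 = y - 3 = -3 + y)
(A(-6)*(K(4, 6)*(-5)))*((o*1)*1) = ((-3 - 6)*(1*(-5)))*(-3*1*1) = (-9*(-5))*(-3*1) = 45*(-3) = -135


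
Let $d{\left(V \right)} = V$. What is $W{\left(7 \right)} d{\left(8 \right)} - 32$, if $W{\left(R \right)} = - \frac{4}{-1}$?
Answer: $0$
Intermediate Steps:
$W{\left(R \right)} = 4$ ($W{\left(R \right)} = \left(-4\right) \left(-1\right) = 4$)
$W{\left(7 \right)} d{\left(8 \right)} - 32 = 4 \cdot 8 - 32 = 32 - 32 = 0$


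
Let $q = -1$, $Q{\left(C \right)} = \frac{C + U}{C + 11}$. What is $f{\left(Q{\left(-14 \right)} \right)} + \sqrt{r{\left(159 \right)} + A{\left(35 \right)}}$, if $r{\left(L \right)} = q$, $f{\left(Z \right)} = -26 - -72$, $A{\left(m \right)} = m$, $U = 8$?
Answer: $46 + \sqrt{34} \approx 51.831$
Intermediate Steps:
$Q{\left(C \right)} = \frac{8 + C}{11 + C}$ ($Q{\left(C \right)} = \frac{C + 8}{C + 11} = \frac{8 + C}{11 + C}$)
$f{\left(Z \right)} = 46$ ($f{\left(Z \right)} = -26 + 72 = 46$)
$r{\left(L \right)} = -1$
$f{\left(Q{\left(-14 \right)} \right)} + \sqrt{r{\left(159 \right)} + A{\left(35 \right)}} = 46 + \sqrt{-1 + 35} = 46 + \sqrt{34}$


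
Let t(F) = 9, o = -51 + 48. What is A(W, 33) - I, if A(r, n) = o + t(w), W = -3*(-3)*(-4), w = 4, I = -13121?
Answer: 13127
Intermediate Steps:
o = -3
W = -36 (W = 9*(-4) = -36)
A(r, n) = 6 (A(r, n) = -3 + 9 = 6)
A(W, 33) - I = 6 - 1*(-13121) = 6 + 13121 = 13127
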